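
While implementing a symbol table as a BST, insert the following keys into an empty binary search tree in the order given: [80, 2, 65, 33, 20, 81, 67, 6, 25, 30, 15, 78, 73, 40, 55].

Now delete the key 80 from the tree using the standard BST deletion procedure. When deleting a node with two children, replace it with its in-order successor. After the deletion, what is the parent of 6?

20

80: root
2: left child of 80 (depth 1)
65: right child of 2 (depth 2)
33: left child of 65 (depth 3)
20: left child of 33 (depth 4)
81: right child of 80 (depth 1)
67: right child of 65 (depth 3)
6: left child of 20 (depth 5)
25: right child of 20 (depth 5)
30: right child of 25 (depth 6)
15: right child of 6 (depth 6)
78: right child of 67 (depth 4)
73: left child of 78 (depth 5)
40: right child of 33 (depth 4)
55: right child of 40 (depth 5)

Delete 80 (two children — replace with in-order successor).
After deletion, 6's parent is 20.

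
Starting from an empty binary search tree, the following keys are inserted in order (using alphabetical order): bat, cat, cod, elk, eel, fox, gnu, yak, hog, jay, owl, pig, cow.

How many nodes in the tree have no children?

2

Insert bat: tree is empty, so bat becomes the root.
Insert cat: cat > bat → go right. Place as right child of bat.
Insert cod: cod > bat → go right; cod > cat → go right. Place as right child of cat.
Insert elk: elk > bat → go right; elk > cat → go right; elk > cod → go right. Place as right child of cod.
Insert eel: eel > bat → go right; eel > cat → go right; eel > cod → go right; eel < elk → go left. Place as left child of elk.
Insert fox: fox > bat → go right; fox > cat → go right; fox > cod → go right; fox > elk → go right. Place as right child of elk.
Insert gnu: gnu > bat → go right; gnu > cat → go right; gnu > cod → go right; gnu > elk → go right; gnu > fox → go right. Place as right child of fox.
Insert yak: yak > bat → go right; yak > cat → go right; yak > cod → go right; yak > elk → go right; yak > fox → go right; yak > gnu → go right. Place as right child of gnu.
Insert hog: hog > bat → go right; hog > cat → go right; hog > cod → go right; hog > elk → go right; hog > fox → go right; hog > gnu → go right; hog < yak → go left. Place as left child of yak.
Insert jay: jay > bat → go right; jay > cat → go right; jay > cod → go right; jay > elk → go right; jay > fox → go right; jay > gnu → go right; jay < yak → go left; jay > hog → go right. Place as right child of hog.
Insert owl: owl > bat → go right; owl > cat → go right; owl > cod → go right; owl > elk → go right; owl > fox → go right; owl > gnu → go right; owl < yak → go left; owl > hog → go right; owl > jay → go right. Place as right child of jay.
Insert pig: pig > bat → go right; pig > cat → go right; pig > cod → go right; pig > elk → go right; pig > fox → go right; pig > gnu → go right; pig < yak → go left; pig > hog → go right; pig > jay → go right; pig > owl → go right. Place as right child of owl.
Insert cow: cow > bat → go right; cow > cat → go right; cow > cod → go right; cow < elk → go left; cow < eel → go left. Place as left child of eel.

Leaves: cow, pig — 2 in total.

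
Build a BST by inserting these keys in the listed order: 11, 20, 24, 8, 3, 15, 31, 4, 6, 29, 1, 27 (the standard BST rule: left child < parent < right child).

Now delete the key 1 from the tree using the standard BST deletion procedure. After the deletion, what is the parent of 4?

11: root
20: right child of 11 (depth 1)
24: right child of 20 (depth 2)
8: left child of 11 (depth 1)
3: left child of 8 (depth 2)
15: left child of 20 (depth 2)
31: right child of 24 (depth 3)
4: right child of 3 (depth 3)
6: right child of 4 (depth 4)
29: left child of 31 (depth 4)
1: left child of 3 (depth 3)
27: left child of 29 (depth 5)

Delete 1 (at most one child — splice it out).
After deletion, 4's parent is 3.

3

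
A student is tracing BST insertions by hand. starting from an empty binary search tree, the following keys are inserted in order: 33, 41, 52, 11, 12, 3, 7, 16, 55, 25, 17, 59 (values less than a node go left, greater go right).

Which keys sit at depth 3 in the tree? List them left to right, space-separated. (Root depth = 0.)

Resulting structure (node: left, right):
  33: L=11, R=41
  41: L=–, R=52
  52: L=–, R=55
  11: L=3, R=12
  12: L=–, R=16
  3: L=–, R=7
  7: L=–, R=–
  16: L=–, R=25
  55: L=–, R=59
  25: L=17, R=–
  17: L=–, R=–
  59: L=–, R=–

7 16 55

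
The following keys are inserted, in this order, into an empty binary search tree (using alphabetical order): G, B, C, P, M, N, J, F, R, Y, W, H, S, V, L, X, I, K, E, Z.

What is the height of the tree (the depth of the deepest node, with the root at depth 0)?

6

G: root
B: left child of G (depth 1)
C: right child of B (depth 2)
P: right child of G (depth 1)
M: left child of P (depth 2)
N: right child of M (depth 3)
J: left child of M (depth 3)
F: right child of C (depth 3)
R: right child of P (depth 2)
Y: right child of R (depth 3)
W: left child of Y (depth 4)
H: left child of J (depth 4)
S: left child of W (depth 5)
V: right child of S (depth 6)
L: right child of J (depth 4)
X: right child of W (depth 5)
I: right child of H (depth 5)
K: left child of L (depth 5)
E: left child of F (depth 4)
Z: right child of Y (depth 4)

The deepest node is V at depth 6.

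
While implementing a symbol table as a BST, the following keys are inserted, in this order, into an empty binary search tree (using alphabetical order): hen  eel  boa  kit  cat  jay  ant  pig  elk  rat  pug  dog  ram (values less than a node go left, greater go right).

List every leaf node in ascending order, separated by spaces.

Insert hen: tree is empty, so hen becomes the root.
Insert eel: eel < hen → go left. Place as left child of hen.
Insert boa: boa < hen → go left; boa < eel → go left. Place as left child of eel.
Insert kit: kit > hen → go right. Place as right child of hen.
Insert cat: cat < hen → go left; cat < eel → go left; cat > boa → go right. Place as right child of boa.
Insert jay: jay > hen → go right; jay < kit → go left. Place as left child of kit.
Insert ant: ant < hen → go left; ant < eel → go left; ant < boa → go left. Place as left child of boa.
Insert pig: pig > hen → go right; pig > kit → go right. Place as right child of kit.
Insert elk: elk < hen → go left; elk > eel → go right. Place as right child of eel.
Insert rat: rat > hen → go right; rat > kit → go right; rat > pig → go right. Place as right child of pig.
Insert pug: pug > hen → go right; pug > kit → go right; pug > pig → go right; pug < rat → go left. Place as left child of rat.
Insert dog: dog < hen → go left; dog < eel → go left; dog > boa → go right; dog > cat → go right. Place as right child of cat.
Insert ram: ram > hen → go right; ram > kit → go right; ram > pig → go right; ram < rat → go left; ram > pug → go right. Place as right child of pug.

ant dog elk jay ram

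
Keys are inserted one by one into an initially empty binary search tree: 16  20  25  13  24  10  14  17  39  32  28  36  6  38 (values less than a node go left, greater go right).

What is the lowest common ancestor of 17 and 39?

16: root
20: right child of 16 (depth 1)
25: right child of 20 (depth 2)
13: left child of 16 (depth 1)
24: left child of 25 (depth 3)
10: left child of 13 (depth 2)
14: right child of 13 (depth 2)
17: left child of 20 (depth 2)
39: right child of 25 (depth 3)
32: left child of 39 (depth 4)
28: left child of 32 (depth 5)
36: right child of 32 (depth 5)
6: left child of 10 (depth 3)
38: right child of 36 (depth 6)

Path to 17: 16 → 20 → 17
Path to 39: 16 → 20 → 25 → 39
The paths share a prefix ending at 20, then split left and right.

20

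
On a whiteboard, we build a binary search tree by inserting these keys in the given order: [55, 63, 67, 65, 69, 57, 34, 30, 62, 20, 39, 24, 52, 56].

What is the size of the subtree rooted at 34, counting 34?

Insert 55: tree is empty, so 55 becomes the root.
Insert 63: 63 > 55 → go right. Place as right child of 55.
Insert 67: 67 > 55 → go right; 67 > 63 → go right. Place as right child of 63.
Insert 65: 65 > 55 → go right; 65 > 63 → go right; 65 < 67 → go left. Place as left child of 67.
Insert 69: 69 > 55 → go right; 69 > 63 → go right; 69 > 67 → go right. Place as right child of 67.
Insert 57: 57 > 55 → go right; 57 < 63 → go left. Place as left child of 63.
Insert 34: 34 < 55 → go left. Place as left child of 55.
Insert 30: 30 < 55 → go left; 30 < 34 → go left. Place as left child of 34.
Insert 62: 62 > 55 → go right; 62 < 63 → go left; 62 > 57 → go right. Place as right child of 57.
Insert 20: 20 < 55 → go left; 20 < 34 → go left; 20 < 30 → go left. Place as left child of 30.
Insert 39: 39 < 55 → go left; 39 > 34 → go right. Place as right child of 34.
Insert 24: 24 < 55 → go left; 24 < 34 → go left; 24 < 30 → go left; 24 > 20 → go right. Place as right child of 20.
Insert 52: 52 < 55 → go left; 52 > 34 → go right; 52 > 39 → go right. Place as right child of 39.
Insert 56: 56 > 55 → go right; 56 < 63 → go left; 56 < 57 → go left. Place as left child of 57.

Subtree rooted at 34 contains: 34, 30, 20, 24, 39, 52 — 6 nodes.

6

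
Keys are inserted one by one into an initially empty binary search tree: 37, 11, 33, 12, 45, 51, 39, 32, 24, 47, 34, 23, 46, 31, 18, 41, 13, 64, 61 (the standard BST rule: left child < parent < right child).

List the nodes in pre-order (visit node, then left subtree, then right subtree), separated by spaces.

37 11 33 12 32 24 23 18 13 31 34 45 39 41 51 47 46 64 61

37: root
11: left child of 37 (depth 1)
33: right child of 11 (depth 2)
12: left child of 33 (depth 3)
45: right child of 37 (depth 1)
51: right child of 45 (depth 2)
39: left child of 45 (depth 2)
32: right child of 12 (depth 4)
24: left child of 32 (depth 5)
47: left child of 51 (depth 3)
34: right child of 33 (depth 3)
23: left child of 24 (depth 6)
46: left child of 47 (depth 4)
31: right child of 24 (depth 6)
18: left child of 23 (depth 7)
41: right child of 39 (depth 3)
13: left child of 18 (depth 8)
64: right child of 51 (depth 3)
61: left child of 64 (depth 4)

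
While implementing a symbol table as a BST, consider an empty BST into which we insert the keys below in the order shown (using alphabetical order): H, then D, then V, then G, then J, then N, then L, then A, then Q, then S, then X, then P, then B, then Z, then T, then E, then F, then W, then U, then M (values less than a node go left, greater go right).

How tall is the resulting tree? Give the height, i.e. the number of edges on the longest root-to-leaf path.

Insert H: tree is empty, so H becomes the root.
Insert D: D < H → go left. Place as left child of H.
Insert V: V > H → go right. Place as right child of H.
Insert G: G < H → go left; G > D → go right. Place as right child of D.
Insert J: J > H → go right; J < V → go left. Place as left child of V.
Insert N: N > H → go right; N < V → go left; N > J → go right. Place as right child of J.
Insert L: L > H → go right; L < V → go left; L > J → go right; L < N → go left. Place as left child of N.
Insert A: A < H → go left; A < D → go left. Place as left child of D.
Insert Q: Q > H → go right; Q < V → go left; Q > J → go right; Q > N → go right. Place as right child of N.
Insert S: S > H → go right; S < V → go left; S > J → go right; S > N → go right; S > Q → go right. Place as right child of Q.
Insert X: X > H → go right; X > V → go right. Place as right child of V.
Insert P: P > H → go right; P < V → go left; P > J → go right; P > N → go right; P < Q → go left. Place as left child of Q.
Insert B: B < H → go left; B < D → go left; B > A → go right. Place as right child of A.
Insert Z: Z > H → go right; Z > V → go right; Z > X → go right. Place as right child of X.
Insert T: T > H → go right; T < V → go left; T > J → go right; T > N → go right; T > Q → go right; T > S → go right. Place as right child of S.
Insert E: E < H → go left; E > D → go right; E < G → go left. Place as left child of G.
Insert F: F < H → go left; F > D → go right; F < G → go left; F > E → go right. Place as right child of E.
Insert W: W > H → go right; W > V → go right; W < X → go left. Place as left child of X.
Insert U: U > H → go right; U < V → go left; U > J → go right; U > N → go right; U > Q → go right; U > S → go right; U > T → go right. Place as right child of T.
Insert M: M > H → go right; M < V → go left; M > J → go right; M < N → go left; M > L → go right. Place as right child of L.

The deepest node is U at depth 7.

7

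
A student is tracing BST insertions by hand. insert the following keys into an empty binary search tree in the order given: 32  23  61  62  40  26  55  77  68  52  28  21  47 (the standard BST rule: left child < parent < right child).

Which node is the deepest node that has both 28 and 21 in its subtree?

32: root
23: left child of 32 (depth 1)
61: right child of 32 (depth 1)
62: right child of 61 (depth 2)
40: left child of 61 (depth 2)
26: right child of 23 (depth 2)
55: right child of 40 (depth 3)
77: right child of 62 (depth 3)
68: left child of 77 (depth 4)
52: left child of 55 (depth 4)
28: right child of 26 (depth 3)
21: left child of 23 (depth 2)
47: left child of 52 (depth 5)

Path to 28: 32 → 23 → 26 → 28
Path to 21: 32 → 23 → 21
The paths share a prefix ending at 23, then split left and right.

23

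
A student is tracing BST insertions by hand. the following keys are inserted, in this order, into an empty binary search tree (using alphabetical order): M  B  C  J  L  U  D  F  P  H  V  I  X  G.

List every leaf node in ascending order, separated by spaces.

Insert M: tree is empty, so M becomes the root.
Insert B: B < M → go left. Place as left child of M.
Insert C: C < M → go left; C > B → go right. Place as right child of B.
Insert J: J < M → go left; J > B → go right; J > C → go right. Place as right child of C.
Insert L: L < M → go left; L > B → go right; L > C → go right; L > J → go right. Place as right child of J.
Insert U: U > M → go right. Place as right child of M.
Insert D: D < M → go left; D > B → go right; D > C → go right; D < J → go left. Place as left child of J.
Insert F: F < M → go left; F > B → go right; F > C → go right; F < J → go left; F > D → go right. Place as right child of D.
Insert P: P > M → go right; P < U → go left. Place as left child of U.
Insert H: H < M → go left; H > B → go right; H > C → go right; H < J → go left; H > D → go right; H > F → go right. Place as right child of F.
Insert V: V > M → go right; V > U → go right. Place as right child of U.
Insert I: I < M → go left; I > B → go right; I > C → go right; I < J → go left; I > D → go right; I > F → go right; I > H → go right. Place as right child of H.
Insert X: X > M → go right; X > U → go right; X > V → go right. Place as right child of V.
Insert G: G < M → go left; G > B → go right; G > C → go right; G < J → go left; G > D → go right; G > F → go right; G < H → go left. Place as left child of H.

G I L P X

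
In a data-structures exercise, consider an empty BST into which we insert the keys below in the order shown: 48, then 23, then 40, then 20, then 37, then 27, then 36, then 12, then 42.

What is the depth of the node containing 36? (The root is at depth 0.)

Insert 48: tree is empty, so 48 becomes the root.
Insert 23: 23 < 48 → go left. Place as left child of 48.
Insert 40: 40 < 48 → go left; 40 > 23 → go right. Place as right child of 23.
Insert 20: 20 < 48 → go left; 20 < 23 → go left. Place as left child of 23.
Insert 37: 37 < 48 → go left; 37 > 23 → go right; 37 < 40 → go left. Place as left child of 40.
Insert 27: 27 < 48 → go left; 27 > 23 → go right; 27 < 40 → go left; 27 < 37 → go left. Place as left child of 37.
Insert 36: 36 < 48 → go left; 36 > 23 → go right; 36 < 40 → go left; 36 < 37 → go left; 36 > 27 → go right. Place as right child of 27.
Insert 12: 12 < 48 → go left; 12 < 23 → go left; 12 < 20 → go left. Place as left child of 20.
Insert 42: 42 < 48 → go left; 42 > 23 → go right; 42 > 40 → go right. Place as right child of 40.

Path to 36: 48 → 23 → 40 → 37 → 27 → 36, which is 5 edges.

5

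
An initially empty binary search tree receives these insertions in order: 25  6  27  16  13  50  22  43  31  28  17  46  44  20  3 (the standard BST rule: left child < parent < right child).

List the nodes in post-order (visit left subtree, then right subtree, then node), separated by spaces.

Insert 25: tree is empty, so 25 becomes the root.
Insert 6: 6 < 25 → go left. Place as left child of 25.
Insert 27: 27 > 25 → go right. Place as right child of 25.
Insert 16: 16 < 25 → go left; 16 > 6 → go right. Place as right child of 6.
Insert 13: 13 < 25 → go left; 13 > 6 → go right; 13 < 16 → go left. Place as left child of 16.
Insert 50: 50 > 25 → go right; 50 > 27 → go right. Place as right child of 27.
Insert 22: 22 < 25 → go left; 22 > 6 → go right; 22 > 16 → go right. Place as right child of 16.
Insert 43: 43 > 25 → go right; 43 > 27 → go right; 43 < 50 → go left. Place as left child of 50.
Insert 31: 31 > 25 → go right; 31 > 27 → go right; 31 < 50 → go left; 31 < 43 → go left. Place as left child of 43.
Insert 28: 28 > 25 → go right; 28 > 27 → go right; 28 < 50 → go left; 28 < 43 → go left; 28 < 31 → go left. Place as left child of 31.
Insert 17: 17 < 25 → go left; 17 > 6 → go right; 17 > 16 → go right; 17 < 22 → go left. Place as left child of 22.
Insert 46: 46 > 25 → go right; 46 > 27 → go right; 46 < 50 → go left; 46 > 43 → go right. Place as right child of 43.
Insert 44: 44 > 25 → go right; 44 > 27 → go right; 44 < 50 → go left; 44 > 43 → go right; 44 < 46 → go left. Place as left child of 46.
Insert 20: 20 < 25 → go left; 20 > 6 → go right; 20 > 16 → go right; 20 < 22 → go left; 20 > 17 → go right. Place as right child of 17.
Insert 3: 3 < 25 → go left; 3 < 6 → go left. Place as left child of 6.

3 13 20 17 22 16 6 28 31 44 46 43 50 27 25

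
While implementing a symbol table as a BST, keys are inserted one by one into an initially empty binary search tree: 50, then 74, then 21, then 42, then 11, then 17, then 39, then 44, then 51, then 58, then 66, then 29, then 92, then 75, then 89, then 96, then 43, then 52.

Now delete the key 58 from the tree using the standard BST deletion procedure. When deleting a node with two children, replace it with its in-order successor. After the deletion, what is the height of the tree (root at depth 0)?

Insert 50: tree is empty, so 50 becomes the root.
Insert 74: 74 > 50 → go right. Place as right child of 50.
Insert 21: 21 < 50 → go left. Place as left child of 50.
Insert 42: 42 < 50 → go left; 42 > 21 → go right. Place as right child of 21.
Insert 11: 11 < 50 → go left; 11 < 21 → go left. Place as left child of 21.
Insert 17: 17 < 50 → go left; 17 < 21 → go left; 17 > 11 → go right. Place as right child of 11.
Insert 39: 39 < 50 → go left; 39 > 21 → go right; 39 < 42 → go left. Place as left child of 42.
Insert 44: 44 < 50 → go left; 44 > 21 → go right; 44 > 42 → go right. Place as right child of 42.
Insert 51: 51 > 50 → go right; 51 < 74 → go left. Place as left child of 74.
Insert 58: 58 > 50 → go right; 58 < 74 → go left; 58 > 51 → go right. Place as right child of 51.
Insert 66: 66 > 50 → go right; 66 < 74 → go left; 66 > 51 → go right; 66 > 58 → go right. Place as right child of 58.
Insert 29: 29 < 50 → go left; 29 > 21 → go right; 29 < 42 → go left; 29 < 39 → go left. Place as left child of 39.
Insert 92: 92 > 50 → go right; 92 > 74 → go right. Place as right child of 74.
Insert 75: 75 > 50 → go right; 75 > 74 → go right; 75 < 92 → go left. Place as left child of 92.
Insert 89: 89 > 50 → go right; 89 > 74 → go right; 89 < 92 → go left; 89 > 75 → go right. Place as right child of 75.
Insert 96: 96 > 50 → go right; 96 > 74 → go right; 96 > 92 → go right. Place as right child of 92.
Insert 43: 43 < 50 → go left; 43 > 21 → go right; 43 > 42 → go right; 43 < 44 → go left. Place as left child of 44.
Insert 52: 52 > 50 → go right; 52 < 74 → go left; 52 > 51 → go right; 52 < 58 → go left. Place as left child of 58.

Delete 58 (two children — replace with in-order successor).
After deletion, deepest node is 29 at depth 4.

4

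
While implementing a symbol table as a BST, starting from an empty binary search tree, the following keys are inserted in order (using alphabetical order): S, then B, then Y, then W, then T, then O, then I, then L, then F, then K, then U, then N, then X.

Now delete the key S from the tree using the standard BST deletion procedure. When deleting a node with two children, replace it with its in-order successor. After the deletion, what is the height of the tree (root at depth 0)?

5

S: root
B: left child of S (depth 1)
Y: right child of S (depth 1)
W: left child of Y (depth 2)
T: left child of W (depth 3)
O: right child of B (depth 2)
I: left child of O (depth 3)
L: right child of I (depth 4)
F: left child of I (depth 4)
K: left child of L (depth 5)
U: right child of T (depth 4)
N: right child of L (depth 5)
X: right child of W (depth 3)

Delete S (two children — replace with in-order successor).
After deletion, deepest node is K at depth 5.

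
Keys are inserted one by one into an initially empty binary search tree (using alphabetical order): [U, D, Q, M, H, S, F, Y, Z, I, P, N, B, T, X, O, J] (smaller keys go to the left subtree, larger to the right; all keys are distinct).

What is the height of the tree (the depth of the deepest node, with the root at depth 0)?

6

U: root
D: left child of U (depth 1)
Q: right child of D (depth 2)
M: left child of Q (depth 3)
H: left child of M (depth 4)
S: right child of Q (depth 3)
F: left child of H (depth 5)
Y: right child of U (depth 1)
Z: right child of Y (depth 2)
I: right child of H (depth 5)
P: right child of M (depth 4)
N: left child of P (depth 5)
B: left child of D (depth 2)
T: right child of S (depth 4)
X: left child of Y (depth 2)
O: right child of N (depth 6)
J: right child of I (depth 6)

The deepest node is O at depth 6.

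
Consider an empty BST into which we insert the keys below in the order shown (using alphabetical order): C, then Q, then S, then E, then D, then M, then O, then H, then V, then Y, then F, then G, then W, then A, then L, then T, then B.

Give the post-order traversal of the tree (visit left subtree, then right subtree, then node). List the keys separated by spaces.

B A D G F L H O M E T W Y V S Q C

C: root
Q: right child of C (depth 1)
S: right child of Q (depth 2)
E: left child of Q (depth 2)
D: left child of E (depth 3)
M: right child of E (depth 3)
O: right child of M (depth 4)
H: left child of M (depth 4)
V: right child of S (depth 3)
Y: right child of V (depth 4)
F: left child of H (depth 5)
G: right child of F (depth 6)
W: left child of Y (depth 5)
A: left child of C (depth 1)
L: right child of H (depth 5)
T: left child of V (depth 4)
B: right child of A (depth 2)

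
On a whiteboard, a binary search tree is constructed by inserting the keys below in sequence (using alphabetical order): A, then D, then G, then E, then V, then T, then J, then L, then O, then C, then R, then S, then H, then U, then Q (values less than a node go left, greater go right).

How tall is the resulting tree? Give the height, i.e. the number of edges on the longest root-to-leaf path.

Insert A: tree is empty, so A becomes the root.
Insert D: D > A → go right. Place as right child of A.
Insert G: G > A → go right; G > D → go right. Place as right child of D.
Insert E: E > A → go right; E > D → go right; E < G → go left. Place as left child of G.
Insert V: V > A → go right; V > D → go right; V > G → go right. Place as right child of G.
Insert T: T > A → go right; T > D → go right; T > G → go right; T < V → go left. Place as left child of V.
Insert J: J > A → go right; J > D → go right; J > G → go right; J < V → go left; J < T → go left. Place as left child of T.
Insert L: L > A → go right; L > D → go right; L > G → go right; L < V → go left; L < T → go left; L > J → go right. Place as right child of J.
Insert O: O > A → go right; O > D → go right; O > G → go right; O < V → go left; O < T → go left; O > J → go right; O > L → go right. Place as right child of L.
Insert C: C > A → go right; C < D → go left. Place as left child of D.
Insert R: R > A → go right; R > D → go right; R > G → go right; R < V → go left; R < T → go left; R > J → go right; R > L → go right; R > O → go right. Place as right child of O.
Insert S: S > A → go right; S > D → go right; S > G → go right; S < V → go left; S < T → go left; S > J → go right; S > L → go right; S > O → go right; S > R → go right. Place as right child of R.
Insert H: H > A → go right; H > D → go right; H > G → go right; H < V → go left; H < T → go left; H < J → go left. Place as left child of J.
Insert U: U > A → go right; U > D → go right; U > G → go right; U < V → go left; U > T → go right. Place as right child of T.
Insert Q: Q > A → go right; Q > D → go right; Q > G → go right; Q < V → go left; Q < T → go left; Q > J → go right; Q > L → go right; Q > O → go right; Q < R → go left. Place as left child of R.

The deepest node is S at depth 9.

9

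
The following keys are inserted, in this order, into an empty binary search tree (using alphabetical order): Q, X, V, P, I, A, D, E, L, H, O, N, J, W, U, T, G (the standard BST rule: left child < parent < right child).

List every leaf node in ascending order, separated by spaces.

Q: root
X: right child of Q (depth 1)
V: left child of X (depth 2)
P: left child of Q (depth 1)
I: left child of P (depth 2)
A: left child of I (depth 3)
D: right child of A (depth 4)
E: right child of D (depth 5)
L: right child of I (depth 3)
H: right child of E (depth 6)
O: right child of L (depth 4)
N: left child of O (depth 5)
J: left child of L (depth 4)
W: right child of V (depth 3)
U: left child of V (depth 3)
T: left child of U (depth 4)
G: left child of H (depth 7)

G J N T W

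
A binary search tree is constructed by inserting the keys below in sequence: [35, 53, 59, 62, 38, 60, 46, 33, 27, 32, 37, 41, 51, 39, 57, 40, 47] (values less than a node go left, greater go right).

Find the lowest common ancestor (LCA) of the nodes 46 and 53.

53

35: root
53: right child of 35 (depth 1)
59: right child of 53 (depth 2)
62: right child of 59 (depth 3)
38: left child of 53 (depth 2)
60: left child of 62 (depth 4)
46: right child of 38 (depth 3)
33: left child of 35 (depth 1)
27: left child of 33 (depth 2)
32: right child of 27 (depth 3)
37: left child of 38 (depth 3)
41: left child of 46 (depth 4)
51: right child of 46 (depth 4)
39: left child of 41 (depth 5)
57: left child of 59 (depth 3)
40: right child of 39 (depth 6)
47: left child of 51 (depth 5)

Path to 46: 35 → 53 → 38 → 46
Path to 53: 35 → 53
53 lies on both paths and is an ancestor of the other node.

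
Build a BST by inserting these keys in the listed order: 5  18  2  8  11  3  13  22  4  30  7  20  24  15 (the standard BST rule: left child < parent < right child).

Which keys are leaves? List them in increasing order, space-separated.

Insert 5: tree is empty, so 5 becomes the root.
Insert 18: 18 > 5 → go right. Place as right child of 5.
Insert 2: 2 < 5 → go left. Place as left child of 5.
Insert 8: 8 > 5 → go right; 8 < 18 → go left. Place as left child of 18.
Insert 11: 11 > 5 → go right; 11 < 18 → go left; 11 > 8 → go right. Place as right child of 8.
Insert 3: 3 < 5 → go left; 3 > 2 → go right. Place as right child of 2.
Insert 13: 13 > 5 → go right; 13 < 18 → go left; 13 > 8 → go right; 13 > 11 → go right. Place as right child of 11.
Insert 22: 22 > 5 → go right; 22 > 18 → go right. Place as right child of 18.
Insert 4: 4 < 5 → go left; 4 > 2 → go right; 4 > 3 → go right. Place as right child of 3.
Insert 30: 30 > 5 → go right; 30 > 18 → go right; 30 > 22 → go right. Place as right child of 22.
Insert 7: 7 > 5 → go right; 7 < 18 → go left; 7 < 8 → go left. Place as left child of 8.
Insert 20: 20 > 5 → go right; 20 > 18 → go right; 20 < 22 → go left. Place as left child of 22.
Insert 24: 24 > 5 → go right; 24 > 18 → go right; 24 > 22 → go right; 24 < 30 → go left. Place as left child of 30.
Insert 15: 15 > 5 → go right; 15 < 18 → go left; 15 > 8 → go right; 15 > 11 → go right; 15 > 13 → go right. Place as right child of 13.

4 7 15 20 24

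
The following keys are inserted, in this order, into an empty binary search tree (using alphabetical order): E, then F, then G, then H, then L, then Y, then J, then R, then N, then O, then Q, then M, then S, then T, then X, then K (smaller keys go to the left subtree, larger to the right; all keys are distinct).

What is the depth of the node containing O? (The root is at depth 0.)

8

E: root
F: right child of E (depth 1)
G: right child of F (depth 2)
H: right child of G (depth 3)
L: right child of H (depth 4)
Y: right child of L (depth 5)
J: left child of L (depth 5)
R: left child of Y (depth 6)
N: left child of R (depth 7)
O: right child of N (depth 8)
Q: right child of O (depth 9)
M: left child of N (depth 8)
S: right child of R (depth 7)
T: right child of S (depth 8)
X: right child of T (depth 9)
K: right child of J (depth 6)

Path to O: E → F → G → H → L → Y → R → N → O, which is 8 edges.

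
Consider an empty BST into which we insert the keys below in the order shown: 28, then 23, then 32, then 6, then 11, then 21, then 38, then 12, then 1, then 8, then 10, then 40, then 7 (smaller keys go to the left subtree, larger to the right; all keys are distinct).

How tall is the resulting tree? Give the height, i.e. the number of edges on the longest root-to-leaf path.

5

28: root
23: left child of 28 (depth 1)
32: right child of 28 (depth 1)
6: left child of 23 (depth 2)
11: right child of 6 (depth 3)
21: right child of 11 (depth 4)
38: right child of 32 (depth 2)
12: left child of 21 (depth 5)
1: left child of 6 (depth 3)
8: left child of 11 (depth 4)
10: right child of 8 (depth 5)
40: right child of 38 (depth 3)
7: left child of 8 (depth 5)

The deepest node is 12 at depth 5.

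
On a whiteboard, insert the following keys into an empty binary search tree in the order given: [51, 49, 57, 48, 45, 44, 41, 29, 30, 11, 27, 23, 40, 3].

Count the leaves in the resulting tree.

4

51: root
49: left child of 51 (depth 1)
57: right child of 51 (depth 1)
48: left child of 49 (depth 2)
45: left child of 48 (depth 3)
44: left child of 45 (depth 4)
41: left child of 44 (depth 5)
29: left child of 41 (depth 6)
30: right child of 29 (depth 7)
11: left child of 29 (depth 7)
27: right child of 11 (depth 8)
23: left child of 27 (depth 9)
40: right child of 30 (depth 8)
3: left child of 11 (depth 8)

Leaves: 3, 23, 40, 57 — 4 in total.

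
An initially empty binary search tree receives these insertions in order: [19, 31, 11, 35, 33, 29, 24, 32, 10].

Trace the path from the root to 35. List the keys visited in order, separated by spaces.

Insert 19: tree is empty, so 19 becomes the root.
Insert 31: 31 > 19 → go right. Place as right child of 19.
Insert 11: 11 < 19 → go left. Place as left child of 19.
Insert 35: 35 > 19 → go right; 35 > 31 → go right. Place as right child of 31.
Insert 33: 33 > 19 → go right; 33 > 31 → go right; 33 < 35 → go left. Place as left child of 35.
Insert 29: 29 > 19 → go right; 29 < 31 → go left. Place as left child of 31.
Insert 24: 24 > 19 → go right; 24 < 31 → go left; 24 < 29 → go left. Place as left child of 29.
Insert 32: 32 > 19 → go right; 32 > 31 → go right; 32 < 35 → go left; 32 < 33 → go left. Place as left child of 33.
Insert 10: 10 < 19 → go left; 10 < 11 → go left. Place as left child of 11.

19 31 35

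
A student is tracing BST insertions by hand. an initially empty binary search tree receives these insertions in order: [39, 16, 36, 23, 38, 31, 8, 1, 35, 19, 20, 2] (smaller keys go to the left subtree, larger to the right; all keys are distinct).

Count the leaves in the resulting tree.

4

39: root
16: left child of 39 (depth 1)
36: right child of 16 (depth 2)
23: left child of 36 (depth 3)
38: right child of 36 (depth 3)
31: right child of 23 (depth 4)
8: left child of 16 (depth 2)
1: left child of 8 (depth 3)
35: right child of 31 (depth 5)
19: left child of 23 (depth 4)
20: right child of 19 (depth 5)
2: right child of 1 (depth 4)

Leaves: 2, 20, 35, 38 — 4 in total.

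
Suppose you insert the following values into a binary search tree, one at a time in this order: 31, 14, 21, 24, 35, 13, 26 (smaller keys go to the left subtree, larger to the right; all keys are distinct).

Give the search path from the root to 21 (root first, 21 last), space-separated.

31 14 21

31: root
14: left child of 31 (depth 1)
21: right child of 14 (depth 2)
24: right child of 21 (depth 3)
35: right child of 31 (depth 1)
13: left child of 14 (depth 2)
26: right child of 24 (depth 4)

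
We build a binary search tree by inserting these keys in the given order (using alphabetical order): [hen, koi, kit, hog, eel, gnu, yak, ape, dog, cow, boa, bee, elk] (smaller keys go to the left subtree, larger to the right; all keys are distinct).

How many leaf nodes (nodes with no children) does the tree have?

4

Insert hen: tree is empty, so hen becomes the root.
Insert koi: koi > hen → go right. Place as right child of hen.
Insert kit: kit > hen → go right; kit < koi → go left. Place as left child of koi.
Insert hog: hog > hen → go right; hog < koi → go left; hog < kit → go left. Place as left child of kit.
Insert eel: eel < hen → go left. Place as left child of hen.
Insert gnu: gnu < hen → go left; gnu > eel → go right. Place as right child of eel.
Insert yak: yak > hen → go right; yak > koi → go right. Place as right child of koi.
Insert ape: ape < hen → go left; ape < eel → go left. Place as left child of eel.
Insert dog: dog < hen → go left; dog < eel → go left; dog > ape → go right. Place as right child of ape.
Insert cow: cow < hen → go left; cow < eel → go left; cow > ape → go right; cow < dog → go left. Place as left child of dog.
Insert boa: boa < hen → go left; boa < eel → go left; boa > ape → go right; boa < dog → go left; boa < cow → go left. Place as left child of cow.
Insert bee: bee < hen → go left; bee < eel → go left; bee > ape → go right; bee < dog → go left; bee < cow → go left; bee < boa → go left. Place as left child of boa.
Insert elk: elk < hen → go left; elk > eel → go right; elk < gnu → go left. Place as left child of gnu.

Leaves: bee, elk, hog, yak — 4 in total.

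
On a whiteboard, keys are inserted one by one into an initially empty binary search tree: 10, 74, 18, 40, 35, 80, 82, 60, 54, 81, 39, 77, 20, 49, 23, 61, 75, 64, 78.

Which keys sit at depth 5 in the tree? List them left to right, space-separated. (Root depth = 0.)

10: root
74: right child of 10 (depth 1)
18: left child of 74 (depth 2)
40: right child of 18 (depth 3)
35: left child of 40 (depth 4)
80: right child of 74 (depth 2)
82: right child of 80 (depth 3)
60: right child of 40 (depth 4)
54: left child of 60 (depth 5)
81: left child of 82 (depth 4)
39: right child of 35 (depth 5)
77: left child of 80 (depth 3)
20: left child of 35 (depth 5)
49: left child of 54 (depth 6)
23: right child of 20 (depth 6)
61: right child of 60 (depth 5)
75: left child of 77 (depth 4)
64: right child of 61 (depth 6)
78: right child of 77 (depth 4)

20 39 54 61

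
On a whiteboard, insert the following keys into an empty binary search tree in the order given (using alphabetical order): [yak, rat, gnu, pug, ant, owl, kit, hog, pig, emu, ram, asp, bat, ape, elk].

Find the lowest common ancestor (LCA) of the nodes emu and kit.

gnu

yak: root
rat: left child of yak (depth 1)
gnu: left child of rat (depth 2)
pug: right child of gnu (depth 3)
ant: left child of gnu (depth 3)
owl: left child of pug (depth 4)
kit: left child of owl (depth 5)
hog: left child of kit (depth 6)
pig: right child of owl (depth 5)
emu: right child of ant (depth 4)
ram: right child of pug (depth 4)
asp: left child of emu (depth 5)
bat: right child of asp (depth 6)
ape: left child of asp (depth 6)
elk: right child of bat (depth 7)

Path to emu: yak → rat → gnu → ant → emu
Path to kit: yak → rat → gnu → pug → owl → kit
The paths share a prefix ending at gnu, then split left and right.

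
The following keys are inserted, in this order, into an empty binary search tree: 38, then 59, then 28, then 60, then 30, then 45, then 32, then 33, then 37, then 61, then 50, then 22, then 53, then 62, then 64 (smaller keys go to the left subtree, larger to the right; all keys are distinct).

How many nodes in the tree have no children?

38: root
59: right child of 38 (depth 1)
28: left child of 38 (depth 1)
60: right child of 59 (depth 2)
30: right child of 28 (depth 2)
45: left child of 59 (depth 2)
32: right child of 30 (depth 3)
33: right child of 32 (depth 4)
37: right child of 33 (depth 5)
61: right child of 60 (depth 3)
50: right child of 45 (depth 3)
22: left child of 28 (depth 2)
53: right child of 50 (depth 4)
62: right child of 61 (depth 4)
64: right child of 62 (depth 5)

Leaves: 22, 37, 53, 64 — 4 in total.

4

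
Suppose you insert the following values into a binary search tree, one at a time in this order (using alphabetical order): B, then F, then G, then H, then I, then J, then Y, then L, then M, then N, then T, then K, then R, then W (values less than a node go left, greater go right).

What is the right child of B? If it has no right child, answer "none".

B: root
F: right child of B (depth 1)
G: right child of F (depth 2)
H: right child of G (depth 3)
I: right child of H (depth 4)
J: right child of I (depth 5)
Y: right child of J (depth 6)
L: left child of Y (depth 7)
M: right child of L (depth 8)
N: right child of M (depth 9)
T: right child of N (depth 10)
K: left child of L (depth 8)
R: left child of T (depth 11)
W: right child of T (depth 11)

F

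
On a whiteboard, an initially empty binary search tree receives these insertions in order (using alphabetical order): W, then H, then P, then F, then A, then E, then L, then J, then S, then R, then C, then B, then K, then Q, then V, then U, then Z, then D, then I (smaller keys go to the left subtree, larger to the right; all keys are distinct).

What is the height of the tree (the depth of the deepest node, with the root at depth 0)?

W: root
H: left child of W (depth 1)
P: right child of H (depth 2)
F: left child of H (depth 2)
A: left child of F (depth 3)
E: right child of A (depth 4)
L: left child of P (depth 3)
J: left child of L (depth 4)
S: right child of P (depth 3)
R: left child of S (depth 4)
C: left child of E (depth 5)
B: left child of C (depth 6)
K: right child of J (depth 5)
Q: left child of R (depth 5)
V: right child of S (depth 4)
U: left child of V (depth 5)
Z: right child of W (depth 1)
D: right child of C (depth 6)
I: left child of J (depth 5)

The deepest node is B at depth 6.

6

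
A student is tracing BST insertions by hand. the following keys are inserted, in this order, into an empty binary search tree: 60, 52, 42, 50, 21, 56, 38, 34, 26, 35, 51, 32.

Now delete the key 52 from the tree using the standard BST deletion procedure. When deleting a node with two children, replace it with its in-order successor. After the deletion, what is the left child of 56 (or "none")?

42

60: root
52: left child of 60 (depth 1)
42: left child of 52 (depth 2)
50: right child of 42 (depth 3)
21: left child of 42 (depth 3)
56: right child of 52 (depth 2)
38: right child of 21 (depth 4)
34: left child of 38 (depth 5)
26: left child of 34 (depth 6)
35: right child of 34 (depth 6)
51: right child of 50 (depth 4)
32: right child of 26 (depth 7)

Delete 52 (two children — replace with in-order successor).
After deletion, 56's left child: 42.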